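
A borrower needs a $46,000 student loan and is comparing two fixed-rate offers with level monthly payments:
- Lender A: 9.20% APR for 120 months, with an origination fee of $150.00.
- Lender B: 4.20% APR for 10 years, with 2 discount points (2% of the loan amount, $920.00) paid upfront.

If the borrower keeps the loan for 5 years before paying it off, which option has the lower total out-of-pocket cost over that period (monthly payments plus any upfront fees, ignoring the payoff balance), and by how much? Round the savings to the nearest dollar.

Lender A: monthly rate = 9.2%/12 = 0.0076667; payment = 46,000 × 0.0076667 / (1 − (1+0.0076667)^−120) = $587.70.
Lender B: monthly rate = 4.2%/12 = 0.0035000; payment = 46,000 × 0.0035000 / (1 − (1+0.0035000)^−120) = $470.11.
Over 60 months: Lender A costs 60 × $587.70 + $150.00 = $35,412.00; Lender B costs 60 × $470.11 + $920.00 = $29,126.60.
Lender B is cheaper by $35,412.00 − $29,126.60 = $6,285.40.

Lender B by $6,285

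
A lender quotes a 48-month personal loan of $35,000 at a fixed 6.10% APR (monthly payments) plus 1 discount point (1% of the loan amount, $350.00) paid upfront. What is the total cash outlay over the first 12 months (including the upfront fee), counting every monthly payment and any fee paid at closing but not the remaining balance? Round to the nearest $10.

$10,230

Monthly rate = 6.1%/12 = 0.0050833; payment = 35,000 × 0.0050833 / (1 − (1+0.0050833)^−48) = $823.58.
Total outlay = 12 × $823.58 + $350.00 = $10,232.96.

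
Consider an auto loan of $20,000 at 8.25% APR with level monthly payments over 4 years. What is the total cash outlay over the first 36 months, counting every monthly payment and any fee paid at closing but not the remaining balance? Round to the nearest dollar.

At 8.25% the monthly rate is 0.0068750, so the payment is 20,000 × 0.0068750 / (1 − 1.0068750^−48) = $490.61.
Total outlay = 36 × $490.61 = $17,661.96.

$17,662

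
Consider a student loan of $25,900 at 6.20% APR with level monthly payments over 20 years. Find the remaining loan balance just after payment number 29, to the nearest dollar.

With monthly rate i = 6.2%/12 = 0.0051667, the balance after k of n payments is P · [(1+i)^n − (1+i)^k] / [(1+i)^n − 1].
(1+0.0051667)^240 = 3.44459955 and (1+0.0051667)^29 = 1.16119261, so the balance is 25,900 × (3.44459955 − 1.16119261) / (3.44459955 − 1) = $24,192.20.

$24,192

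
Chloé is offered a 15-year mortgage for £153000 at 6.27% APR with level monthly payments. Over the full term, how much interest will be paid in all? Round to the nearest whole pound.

£83,435

Monthly rate = 6.27%/12 = 0.0052250; payment = 153,000 × 0.0052250 / (1 − (1+0.0052250)^−180) = £1,313.53.
Total paid = 180 × £1,313.53 = £236,435.40; interest = £236,435.40 − £153,000 = £83,435.40.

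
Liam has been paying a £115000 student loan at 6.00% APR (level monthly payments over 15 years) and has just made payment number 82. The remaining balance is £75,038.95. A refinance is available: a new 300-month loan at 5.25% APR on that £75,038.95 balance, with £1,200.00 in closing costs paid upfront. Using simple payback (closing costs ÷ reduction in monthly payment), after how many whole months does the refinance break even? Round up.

Current payment = 115,000 × 6%/12 / (1 − (1+0.0050000)^−180) = £970.44.
Refinanced payment = 75,038.95 × 0.0043750 / (1 − (1+0.0043750)^−300) = £449.67.
Monthly savings = £970.44 − £449.67 = £520.77.
Break-even = £1,200.00 / £520.77 = 2.30 → 3 months.

3 months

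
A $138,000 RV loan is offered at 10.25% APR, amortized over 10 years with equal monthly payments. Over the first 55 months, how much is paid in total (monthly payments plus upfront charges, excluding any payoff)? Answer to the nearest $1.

$101,356

Monthly rate = 10.25%/12 = 0.0085417; payment = 138,000 × 0.0085417 / (1 − (1+0.0085417)^−120) = $1,842.84.
Total outlay = 55 × $1,842.84 = $101,356.20.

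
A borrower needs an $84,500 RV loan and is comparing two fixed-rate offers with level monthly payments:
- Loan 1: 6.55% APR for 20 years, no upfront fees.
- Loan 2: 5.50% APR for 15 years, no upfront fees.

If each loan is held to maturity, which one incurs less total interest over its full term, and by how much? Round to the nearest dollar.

Loan 2 by $27,521

Loan 1: monthly rate = 6.55%/12 = 0.0054583; payment = 84,500 × 0.0054583 / (1 − (1+0.0054583)^−240) = $632.50.
Total interest on Loan 1 = 240 × $632.50 − $84,500 = $67,300.00.
Loan 2: monthly rate = 5.5%/12 = 0.0045833; payment = 84,500 × 0.0045833 / (1 − (1+0.0045833)^−180) = $690.44.
Total interest on Loan 2 = 180 × $690.44 − $84,500 = $39,779.20.
Loan 2 is lower by $27,520.80.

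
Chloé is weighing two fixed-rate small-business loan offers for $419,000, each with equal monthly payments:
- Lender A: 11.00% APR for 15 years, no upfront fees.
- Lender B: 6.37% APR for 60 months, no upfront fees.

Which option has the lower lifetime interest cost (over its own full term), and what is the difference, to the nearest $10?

Lender A: at 11.00% the monthly rate is 0.0091667, so the payment is 419,000 × 0.0091667 / (1 − 1.0091667^−180) = $4,762.34.
Total interest on Lender A = 180 × $4,762.34 − $419,000 = $438,221.20.
Lender B: monthly rate = 6.37%/12 = 0.0053083; payment = 419,000 × 0.0053083 / (1 − (1+0.0053083)^−60) = $8,172.73.
Total interest on Lender B = 60 × $8,172.73 − $419,000 = $71,363.80.
Lender B is lower by $366,857.40.

Lender B by $366,860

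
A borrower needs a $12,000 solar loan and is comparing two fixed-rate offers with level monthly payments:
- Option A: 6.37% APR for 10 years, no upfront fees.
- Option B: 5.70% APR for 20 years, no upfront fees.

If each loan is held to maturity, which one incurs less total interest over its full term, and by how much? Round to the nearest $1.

Option A by $3,882

Option A: monthly rate = 6.37%/12 = 0.0053083; payment = 12,000 × 0.0053083 / (1 − (1+0.0053083)^−120) = $135.47.
Total interest on Option A = 120 × $135.47 − $12,000 = $4,256.40.
Option B: at 5.70% the monthly rate is 0.0047500, so the payment is 12,000 × 0.0047500 / (1 − 1.0047500^−240) = $83.91.
Total interest on Option B = 240 × $83.91 − $12,000 = $8,138.40.
Option A is lower by $3,882.00.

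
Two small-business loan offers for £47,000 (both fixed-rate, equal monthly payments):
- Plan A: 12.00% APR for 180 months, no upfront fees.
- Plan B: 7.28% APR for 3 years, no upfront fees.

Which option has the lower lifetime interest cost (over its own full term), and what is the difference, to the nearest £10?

Plan A: at 12.00% the monthly rate is 0.0100000, so the payment is 47,000 × 0.0100000 / (1 − 1.0100000^−180) = £564.08.
Total interest on Plan A = 180 × £564.08 − £47,000 = £54,534.40.
Plan B: at 7.28% the monthly rate is 0.0060667, so the payment is 47,000 × 0.0060667 / (1 − 1.0060667^−36) = £1,457.25.
Total interest on Plan B = 36 × £1,457.25 − £47,000 = £5,461.00.
Plan B is lower by £49,073.40.

Plan B by £49,070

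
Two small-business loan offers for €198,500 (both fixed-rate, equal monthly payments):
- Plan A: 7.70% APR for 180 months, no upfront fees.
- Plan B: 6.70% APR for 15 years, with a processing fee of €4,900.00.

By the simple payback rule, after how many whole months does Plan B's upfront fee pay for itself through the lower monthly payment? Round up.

Plan A: monthly rate = 7.7%/12 = 0.0064167; payment = 198,500 × 0.0064167 / (1 − (1+0.0064167)^−180) = €1,862.75.
Plan B: monthly rate = 6.7%/12 = 0.0055833; payment = 198,500 × 0.0055833 / (1 − (1+0.0055833)^−180) = €1,751.05.
Monthly savings = €1,862.75 − €1,751.05 = €111.70.
Break-even = €4,900.00 / €111.70 = 43.87 → 44 months.

44 months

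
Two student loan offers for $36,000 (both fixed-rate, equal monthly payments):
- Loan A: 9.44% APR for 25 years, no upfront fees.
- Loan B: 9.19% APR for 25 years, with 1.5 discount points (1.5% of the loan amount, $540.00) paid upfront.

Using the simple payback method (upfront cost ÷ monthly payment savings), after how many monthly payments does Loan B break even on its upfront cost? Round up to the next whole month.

Loan A: at 9.44% the monthly rate is 0.0078667, so the payment is 36,000 × 0.0078667 / (1 − 1.0078667^−300) = $313.03.
Loan B: at 9.19% the monthly rate is 0.0076583, so the payment is 36,000 × 0.0076583 / (1 − 1.0076583^−300) = $306.81.
Monthly savings = $313.03 − $306.81 = $6.22.
Break-even = $540.00 / $6.22 = 86.82 → 87 months.

87 months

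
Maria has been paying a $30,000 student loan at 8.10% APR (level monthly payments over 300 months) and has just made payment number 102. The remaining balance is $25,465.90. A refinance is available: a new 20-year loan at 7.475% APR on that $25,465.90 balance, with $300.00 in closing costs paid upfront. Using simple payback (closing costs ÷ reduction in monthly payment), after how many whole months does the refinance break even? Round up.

Current payment = 30,000 × 8.1%/12 / (1 − (1+0.0067500)^−300) = $233.54.
Refinanced payment = 25,465.90 × 0.0062292 / (1 − (1+0.0062292)^−240) = $204.76.
Monthly savings = $233.54 − $204.76 = $28.78.
Break-even = $300.00 / $28.78 = 10.42 → 11 months.

11 months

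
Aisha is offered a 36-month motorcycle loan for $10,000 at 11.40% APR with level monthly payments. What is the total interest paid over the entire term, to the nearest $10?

At 11.40% the monthly rate is 0.0095000, so the payment is 10,000 × 0.0095000 / (1 − 1.0095000^−36) = $329.28.
Total paid = 36 × $329.28 = $11,854.08; interest = $11,854.08 − $10,000 = $1,854.08.

$1,850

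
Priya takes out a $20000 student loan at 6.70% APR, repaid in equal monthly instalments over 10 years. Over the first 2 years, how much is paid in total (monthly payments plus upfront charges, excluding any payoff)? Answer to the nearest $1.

Monthly rate = 6.7%/12 = 0.0055833; payment = 20,000 × 0.0055833 / (1 − (1+0.0055833)^−120) = $229.14.
Total outlay = 24 × $229.14 = $5,499.36.

$5,499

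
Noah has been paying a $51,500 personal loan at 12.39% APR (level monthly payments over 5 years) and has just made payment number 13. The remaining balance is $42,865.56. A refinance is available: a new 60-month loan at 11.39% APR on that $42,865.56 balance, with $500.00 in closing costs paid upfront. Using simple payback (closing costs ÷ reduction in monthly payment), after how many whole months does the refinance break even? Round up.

3 months

Current payment = 51,500 × 12.39%/12 / (1 − (1+0.0103250)^−60) = $1,155.76.
Refinanced payment = 42,865.56 × 0.0094917 / (1 − (1+0.0094917)^−60) = $940.36.
Monthly savings = $1,155.76 − $940.36 = $215.40.
Break-even = $500.00 / $215.40 = 2.32 → 3 months.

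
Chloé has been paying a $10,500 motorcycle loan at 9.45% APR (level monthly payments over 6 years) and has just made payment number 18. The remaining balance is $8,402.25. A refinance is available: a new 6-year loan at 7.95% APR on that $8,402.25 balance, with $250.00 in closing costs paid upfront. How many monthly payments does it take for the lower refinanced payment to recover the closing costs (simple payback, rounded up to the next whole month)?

6 months

Current payment = 10,500 × 9.45%/12 / (1 − (1+0.0078750)^−72) = $191.62.
Refinanced payment = 8,402.25 × 0.0066250 / (1 − (1+0.0066250)^−72) = $147.11.
Monthly savings = $191.62 − $147.11 = $44.51.
Break-even = $250.00 / $44.51 = 5.62 → 6 months.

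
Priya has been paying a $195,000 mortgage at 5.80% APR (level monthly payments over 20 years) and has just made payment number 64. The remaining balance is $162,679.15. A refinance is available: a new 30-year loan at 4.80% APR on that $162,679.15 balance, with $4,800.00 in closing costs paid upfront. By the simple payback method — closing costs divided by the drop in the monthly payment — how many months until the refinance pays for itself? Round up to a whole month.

10 months

Current payment = 195,000 × 5.8%/12 / (1 − (1+0.0048333)^−240) = $1,374.63.
Refinanced payment = 162,679.15 × 0.0040000 / (1 − (1+0.0040000)^−360) = $853.52.
Monthly savings = $1,374.63 − $853.52 = $521.11.
Break-even = $4,800.00 / $521.11 = 9.21 → 10 months.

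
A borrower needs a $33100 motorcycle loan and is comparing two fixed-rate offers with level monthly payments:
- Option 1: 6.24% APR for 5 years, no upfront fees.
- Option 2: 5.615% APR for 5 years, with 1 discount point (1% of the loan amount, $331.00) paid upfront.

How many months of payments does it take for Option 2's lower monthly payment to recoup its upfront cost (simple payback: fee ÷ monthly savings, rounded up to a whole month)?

35 months

Option 1: at 6.24% the monthly rate is 0.0052000, so the payment is 33,100 × 0.0052000 / (1 − 1.0052000^−60) = $643.62.
Option 2: at 5.615% the monthly rate is 0.0046792, so the payment is 33,100 × 0.0046792 / (1 − 1.0046792^−60) = $634.01.
Monthly savings = $643.62 − $634.01 = $9.61.
Break-even = $331.00 / $9.61 = 34.44 → 35 months.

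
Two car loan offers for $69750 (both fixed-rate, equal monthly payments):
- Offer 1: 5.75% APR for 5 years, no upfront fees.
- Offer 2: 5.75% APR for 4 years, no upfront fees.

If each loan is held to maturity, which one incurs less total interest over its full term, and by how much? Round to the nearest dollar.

Offer 2 by $2,177

Offer 1: monthly rate = 5.75%/12 = 0.0047917; payment = 69,750 × 0.0047917 / (1 − (1+0.0047917)^−60) = $1,340.37.
Total interest on Offer 1 = 60 × $1,340.37 − $69,750 = $10,672.20.
Offer 2: monthly rate = 5.75%/12 = 0.0047917; payment = 69,750 × 0.0047917 / (1 − (1+0.0047917)^−48) = $1,630.10.
Total interest on Offer 2 = 48 × $1,630.10 − $69,750 = $8,494.80.
Offer 2 is lower by $2,177.40.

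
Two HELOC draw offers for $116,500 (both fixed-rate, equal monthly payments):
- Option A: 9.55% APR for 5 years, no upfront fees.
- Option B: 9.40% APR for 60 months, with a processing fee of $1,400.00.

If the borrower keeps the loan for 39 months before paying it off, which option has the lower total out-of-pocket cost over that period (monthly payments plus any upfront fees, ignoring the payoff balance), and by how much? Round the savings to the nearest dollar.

Option A: at 9.55% the monthly rate is 0.0079583, so the payment is 116,500 × 0.0079583 / (1 − 1.0079583^−60) = $2,449.56.
Option B: monthly rate = 9.4%/12 = 0.0078333; payment = 116,500 × 0.0078333 / (1 − (1+0.0078333)^−60) = $2,441.03.
Over 39 months: Option A costs 39 × $2,449.56 = $95,532.84; Option B costs 39 × $2,441.03 + $1,400.00 = $96,600.17.
Option A is cheaper by $96,600.17 − $95,532.84 = $1,067.33.

Option A by $1,067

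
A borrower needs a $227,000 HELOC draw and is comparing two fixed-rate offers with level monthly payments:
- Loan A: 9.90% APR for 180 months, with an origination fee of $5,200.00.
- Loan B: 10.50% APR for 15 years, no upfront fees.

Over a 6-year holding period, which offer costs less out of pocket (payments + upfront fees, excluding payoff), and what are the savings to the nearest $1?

Loan A: at 9.90% the monthly rate is 0.0082500, so the payment is 227,000 × 0.0082500 / (1 − 1.0082500^−180) = $2,425.49.
Loan B: monthly rate = 10.5%/12 = 0.0087500; payment = 227,000 × 0.0087500 / (1 − (1+0.0087500)^−180) = $2,509.26.
Over 72 months: Loan A costs 72 × $2,425.49 + $5,200.00 = $179,835.28; Loan B costs 72 × $2,509.26 = $180,666.72.
Loan A is cheaper by $180,666.72 − $179,835.28 = $831.44.

Loan A by $831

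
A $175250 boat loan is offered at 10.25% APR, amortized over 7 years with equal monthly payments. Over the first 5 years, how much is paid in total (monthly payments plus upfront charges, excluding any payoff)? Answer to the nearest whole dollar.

Monthly rate = 10.25%/12 = 0.0085417; payment = 175,250 × 0.0085417 / (1 − (1+0.0085417)^−84) = $2,932.05.
Total outlay = 60 × $2,932.05 = $175,923.00.

$175,923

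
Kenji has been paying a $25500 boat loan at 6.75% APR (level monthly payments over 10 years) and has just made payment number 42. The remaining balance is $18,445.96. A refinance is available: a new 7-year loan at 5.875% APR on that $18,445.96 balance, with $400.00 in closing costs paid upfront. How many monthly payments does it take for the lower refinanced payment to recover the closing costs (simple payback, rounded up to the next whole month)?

Current payment = 25,500 × 6.75%/12 / (1 − (1+0.0056250)^−120) = $292.80.
Refinanced payment = 18,445.96 × 0.0048958 / (1 − (1+0.0048958)^−84) = $268.36.
Monthly savings = $292.80 − $268.36 = $24.44.
Break-even = $400.00 / $24.44 = 16.37 → 17 months.

17 months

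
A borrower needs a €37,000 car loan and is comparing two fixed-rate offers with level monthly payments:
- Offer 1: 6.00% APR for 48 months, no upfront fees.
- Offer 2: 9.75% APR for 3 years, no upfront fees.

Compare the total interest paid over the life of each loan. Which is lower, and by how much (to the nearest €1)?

Offer 1 by €1,114

Offer 1: at 6.00% the monthly rate is 0.0050000, so the payment is 37,000 × 0.0050000 / (1 − 1.0050000^−48) = €868.95.
Total interest on Offer 1 = 48 × €868.95 − €37,000 = €4,709.60.
Offer 2: at 9.75% the monthly rate is 0.0081250, so the payment is 37,000 × 0.0081250 / (1 − 1.0081250^−36) = €1,189.55.
Total interest on Offer 2 = 36 × €1,189.55 − €37,000 = €5,823.80.
Offer 1 is lower by €1,114.20.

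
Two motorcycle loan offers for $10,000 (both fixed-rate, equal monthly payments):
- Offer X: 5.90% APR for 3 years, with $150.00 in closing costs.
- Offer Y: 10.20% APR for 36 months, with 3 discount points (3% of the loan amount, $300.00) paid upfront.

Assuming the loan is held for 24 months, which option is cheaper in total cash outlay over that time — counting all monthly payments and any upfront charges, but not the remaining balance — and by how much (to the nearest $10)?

Offer X by $630

Offer X: monthly rate = 5.9%/12 = 0.0049167; payment = 10,000 × 0.0049167 / (1 − (1+0.0049167)^−36) = $303.77.
Offer Y: at 10.20% the monthly rate is 0.0085000, so the payment is 10,000 × 0.0085000 / (1 − 1.0085000^−36) = $323.61.
Over 24 months: Offer X costs 24 × $303.77 + $150.00 = $7,440.48; Offer Y costs 24 × $323.61 + $300.00 = $8,066.64.
Offer X is cheaper by $8,066.64 − $7,440.48 = $626.16.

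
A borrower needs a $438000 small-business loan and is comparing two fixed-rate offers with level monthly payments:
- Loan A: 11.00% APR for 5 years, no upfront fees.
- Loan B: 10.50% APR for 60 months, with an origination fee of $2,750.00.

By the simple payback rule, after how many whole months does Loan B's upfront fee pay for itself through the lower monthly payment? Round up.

26 months

Loan A: at 11.00% the monthly rate is 0.0091667, so the payment is 438,000 × 0.0091667 / (1 − 1.0091667^−60) = $9,523.18.
Loan B: at 10.50% the monthly rate is 0.0087500, so the payment is 438,000 × 0.0087500 / (1 − 1.0087500^−60) = $9,414.33.
Monthly savings = $9,523.18 − $9,414.33 = $108.85.
Break-even = $2,750.00 / $108.85 = 25.26 → 26 months.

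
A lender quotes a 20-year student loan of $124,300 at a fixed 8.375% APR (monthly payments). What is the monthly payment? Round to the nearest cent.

At 8.375% the monthly rate is 0.0069792, so the payment is 124,300 × 0.0069792 / (1 − 1.0069792^−240) = $1,068.89.

$1,068.89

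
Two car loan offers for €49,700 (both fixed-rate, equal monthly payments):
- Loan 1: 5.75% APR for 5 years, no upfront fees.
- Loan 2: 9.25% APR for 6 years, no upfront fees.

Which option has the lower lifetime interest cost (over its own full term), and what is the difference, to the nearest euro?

Loan 1 by €7,643

Loan 1: at 5.75% the monthly rate is 0.0047917, so the payment is 49,700 × 0.0047917 / (1 − 1.0047917^−60) = €955.07.
Total interest on Loan 1 = 60 × €955.07 − €49,700 = €7,604.20.
Loan 2: monthly rate = 9.25%/12 = 0.0077083; payment = 49,700 × 0.0077083 / (1 − (1+0.0077083)^−72) = €902.05.
Total interest on Loan 2 = 72 × €902.05 − €49,700 = €15,247.60.
Loan 1 is lower by €7,643.40.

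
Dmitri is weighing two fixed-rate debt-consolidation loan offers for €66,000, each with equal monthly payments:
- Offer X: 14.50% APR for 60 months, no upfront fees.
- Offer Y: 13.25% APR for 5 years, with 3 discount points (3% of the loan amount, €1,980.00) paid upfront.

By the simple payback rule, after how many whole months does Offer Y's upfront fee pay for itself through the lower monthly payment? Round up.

Offer X: monthly rate = 14.5%/12 = 0.0120833; payment = 66,000 × 0.0120833 / (1 − (1+0.0120833)^−60) = €1,552.87.
Offer Y: monthly rate = 13.25%/12 = 0.0110417; payment = 66,000 × 0.0110417 / (1 − (1+0.0110417)^−60) = €1,510.16.
Monthly savings = €1,552.87 − €1,510.16 = €42.71.
Break-even = €1,980.00 / €42.71 = 46.36 → 47 months.

47 months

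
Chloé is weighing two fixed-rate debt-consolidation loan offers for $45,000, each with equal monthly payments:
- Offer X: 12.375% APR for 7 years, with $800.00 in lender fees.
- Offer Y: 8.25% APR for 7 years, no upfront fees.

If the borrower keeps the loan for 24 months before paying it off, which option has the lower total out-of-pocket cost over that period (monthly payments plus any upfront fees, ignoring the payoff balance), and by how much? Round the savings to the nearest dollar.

Offer X: at 12.375% the monthly rate is 0.0103125, so the payment is 45,000 × 0.0103125 / (1 − 1.0103125^−84) = $803.43.
Offer Y: monthly rate = 8.25%/12 = 0.0068750; payment = 45,000 × 0.0068750 / (1 − (1+0.0068750)^−84) = $707.00.
Over 24 months: Offer X costs 24 × $803.43 + $800.00 = $20,082.32; Offer Y costs 24 × $707.00 = $16,968.00.
Offer Y is cheaper by $20,082.32 − $16,968.00 = $3,114.32.

Offer Y by $3,114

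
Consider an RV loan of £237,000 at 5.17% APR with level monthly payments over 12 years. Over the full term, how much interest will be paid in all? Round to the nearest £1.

£81,565

Monthly rate = 5.17%/12 = 0.0043083; payment = 237,000 × 0.0043083 / (1 − (1+0.0043083)^−144) = £2,212.26.
Total paid = 144 × £2,212.26 = £318,565.44; interest = £318,565.44 − £237,000 = £81,565.44.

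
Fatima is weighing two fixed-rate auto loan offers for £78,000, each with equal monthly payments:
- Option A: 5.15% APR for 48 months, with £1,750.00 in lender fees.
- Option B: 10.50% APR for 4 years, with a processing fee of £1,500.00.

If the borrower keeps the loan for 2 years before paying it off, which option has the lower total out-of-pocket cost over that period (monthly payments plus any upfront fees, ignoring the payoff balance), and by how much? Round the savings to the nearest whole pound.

Option A: monthly rate = 5.15%/12 = 0.0042917; payment = 78,000 × 0.0042917 / (1 − (1+0.0042917)^−48) = £1,801.59.
Option B: at 10.50% the monthly rate is 0.0087500, so the payment is 78,000 × 0.0087500 / (1 − 1.0087500^−48) = £1,997.06.
Over 24 months: Option A costs 24 × £1,801.59 + £1,750.00 = £44,988.16; Option B costs 24 × £1,997.06 + £1,500.00 = £49,429.44.
Option A is cheaper by £49,429.44 − £44,988.16 = £4,441.28.

Option A by £4,441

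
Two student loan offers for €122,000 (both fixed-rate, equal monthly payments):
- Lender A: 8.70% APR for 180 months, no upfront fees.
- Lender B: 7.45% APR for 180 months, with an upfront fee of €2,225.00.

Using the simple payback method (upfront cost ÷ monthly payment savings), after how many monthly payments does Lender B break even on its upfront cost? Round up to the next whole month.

Lender A: at 8.70% the monthly rate is 0.0072500, so the payment is 122,000 × 0.0072500 / (1 − 1.0072500^−180) = €1,215.73.
Lender B: monthly rate = 7.45%/12 = 0.0062083; payment = 122,000 × 0.0062083 / (1 − (1+0.0062083)^−180) = €1,127.49.
Monthly savings = €1,215.73 − €1,127.49 = €88.24.
Break-even = €2,225.00 / €88.24 = 25.22 → 26 months.

26 months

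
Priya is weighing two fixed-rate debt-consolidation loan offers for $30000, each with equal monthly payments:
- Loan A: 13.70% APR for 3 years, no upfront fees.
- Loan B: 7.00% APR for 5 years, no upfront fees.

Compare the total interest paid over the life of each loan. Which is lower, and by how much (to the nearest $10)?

Loan B by $1,110

Loan A: monthly rate = 13.7%/12 = 0.0114167; payment = 30,000 × 0.0114167 / (1 − (1+0.0114167)^−36) = $1,020.96.
Total interest on Loan A = 36 × $1,020.96 − $30,000 = $6,754.56.
Loan B: at 7.00% the monthly rate is 0.0058333, so the payment is 30,000 × 0.0058333 / (1 − 1.0058333^−60) = $594.04.
Total interest on Loan B = 60 × $594.04 − $30,000 = $5,642.40.
Loan B is lower by $1,112.16.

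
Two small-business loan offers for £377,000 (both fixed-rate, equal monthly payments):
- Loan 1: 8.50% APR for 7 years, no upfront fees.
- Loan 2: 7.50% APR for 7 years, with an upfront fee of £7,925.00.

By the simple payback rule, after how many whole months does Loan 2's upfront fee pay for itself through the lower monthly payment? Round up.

Loan 1: monthly rate = 8.5%/12 = 0.0070833; payment = 377,000 × 0.0070833 / (1 − (1+0.0070833)^−84) = £5,970.36.
Loan 2: monthly rate = 7.5%/12 = 0.0062500; payment = 377,000 × 0.0062500 / (1 − (1+0.0062500)^−84) = £5,782.53.
Monthly savings = £5,970.36 − £5,782.53 = £187.83.
Break-even = £7,925.00 / £187.83 = 42.19 → 43 months.

43 months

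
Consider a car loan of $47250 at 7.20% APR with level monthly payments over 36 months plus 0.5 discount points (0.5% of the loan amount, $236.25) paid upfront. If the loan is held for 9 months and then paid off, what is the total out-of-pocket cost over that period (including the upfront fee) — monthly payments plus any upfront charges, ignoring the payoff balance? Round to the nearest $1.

$13,406

Monthly rate = 7.2%/12 = 0.0060000; payment = 47,250 × 0.0060000 / (1 − (1+0.0060000)^−36) = $1,463.27.
Total outlay = 9 × $1,463.27 + $236.25 = $13,405.68.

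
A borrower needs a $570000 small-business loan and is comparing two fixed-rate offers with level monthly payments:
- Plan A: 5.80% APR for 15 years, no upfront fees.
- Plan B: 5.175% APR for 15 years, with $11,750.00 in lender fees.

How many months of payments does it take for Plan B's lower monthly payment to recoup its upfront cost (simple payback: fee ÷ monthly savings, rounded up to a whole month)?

63 months

Plan A: at 5.80% the monthly rate is 0.0048333, so the payment is 570,000 × 0.0048333 / (1 − 1.0048333^−180) = $4,748.61.
Plan B: monthly rate = 5.175%/12 = 0.0043125; payment = 570,000 × 0.0043125 / (1 − (1+0.0043125)^−180) = $4,559.66.
Monthly savings = $4,748.61 − $4,559.66 = $188.95.
Break-even = $11,750.00 / $188.95 = 62.19 → 63 months.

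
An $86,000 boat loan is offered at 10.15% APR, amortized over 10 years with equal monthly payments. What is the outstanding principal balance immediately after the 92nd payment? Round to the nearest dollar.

With monthly rate i = 10.15%/12 = 0.0084583, the balance after k of n payments is P · [(1+i)^n − (1+i)^k] / [(1+i)^n − 1].
(1+0.0084583)^120 = 2.74761002 and (1+0.0084583)^92 = 2.17036230, so the balance is 86,000 × (2.74761002 − 2.17036230) / (2.74761002 − 1) = $28,406.40.

$28,406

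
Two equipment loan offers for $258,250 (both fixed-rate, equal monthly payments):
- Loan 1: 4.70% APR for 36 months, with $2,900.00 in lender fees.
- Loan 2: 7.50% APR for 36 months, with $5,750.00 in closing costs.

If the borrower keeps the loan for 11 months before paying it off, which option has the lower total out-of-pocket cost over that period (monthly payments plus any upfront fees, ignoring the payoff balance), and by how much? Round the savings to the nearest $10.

Loan 1: at 4.70% the monthly rate is 0.0039167, so the payment is 258,250 × 0.0039167 / (1 − 1.0039167^−36) = $7,705.25.
Loan 2: monthly rate = 7.5%/12 = 0.0062500; payment = 258,250 × 0.0062500 / (1 − (1+0.0062500)^−36) = $8,033.18.
Over 11 months: Loan 1 costs 11 × $7,705.25 + $2,900.00 = $87,657.75; Loan 2 costs 11 × $8,033.18 + $5,750.00 = $94,114.98.
Loan 1 is cheaper by $94,114.98 − $87,657.75 = $6,457.23.

Loan 1 by $6,460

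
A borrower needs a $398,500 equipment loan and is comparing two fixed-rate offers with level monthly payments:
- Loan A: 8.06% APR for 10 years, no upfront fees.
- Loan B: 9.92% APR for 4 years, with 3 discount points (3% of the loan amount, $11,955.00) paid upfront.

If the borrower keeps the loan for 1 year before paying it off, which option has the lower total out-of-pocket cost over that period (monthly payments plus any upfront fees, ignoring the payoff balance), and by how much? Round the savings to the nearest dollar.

Loan A by $74,885

Loan A: monthly rate = 8.06%/12 = 0.0067167; payment = 398,500 × 0.0067167 / (1 − (1+0.0067167)^−120) = $4,847.55.
Loan B: monthly rate = 9.92%/12 = 0.0082667; payment = 398,500 × 0.0082667 / (1 − (1+0.0082667)^−48) = $10,091.69.
Over 12 months: Loan A costs 12 × $4,847.55 = $58,170.60; Loan B costs 12 × $10,091.69 + $11,955.00 = $133,055.28.
Loan A is cheaper by $133,055.28 − $58,170.60 = $74,884.68.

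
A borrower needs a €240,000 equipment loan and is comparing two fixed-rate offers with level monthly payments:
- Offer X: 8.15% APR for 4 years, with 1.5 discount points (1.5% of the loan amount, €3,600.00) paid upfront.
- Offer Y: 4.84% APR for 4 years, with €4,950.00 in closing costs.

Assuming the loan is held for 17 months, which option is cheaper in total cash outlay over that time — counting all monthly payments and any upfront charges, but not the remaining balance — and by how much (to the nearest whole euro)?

Offer Y by €4,878

Offer X: monthly rate = 8.15%/12 = 0.0067917; payment = 240,000 × 0.0067917 / (1 − (1+0.0067917)^−48) = €5,876.01.
Offer Y: at 4.84% the monthly rate is 0.0040333, so the payment is 240,000 × 0.0040333 / (1 − 1.0040333^−48) = €5,509.65.
Over 17 months: Offer X costs 17 × €5,876.01 + €3,600.00 = €103,492.17; Offer Y costs 17 × €5,509.65 + €4,950.00 = €98,614.05.
Offer Y is cheaper by €103,492.17 − €98,614.05 = €4,878.12.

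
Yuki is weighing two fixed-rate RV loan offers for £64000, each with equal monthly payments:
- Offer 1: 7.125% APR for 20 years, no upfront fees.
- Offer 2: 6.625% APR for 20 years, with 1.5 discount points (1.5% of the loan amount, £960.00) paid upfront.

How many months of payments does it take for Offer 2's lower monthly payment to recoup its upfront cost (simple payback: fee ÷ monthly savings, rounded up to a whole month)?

51 months

Offer 1: at 7.125% the monthly rate is 0.0059375, so the payment is 64,000 × 0.0059375 / (1 − 1.0059375^−240) = £501.00.
Offer 2: at 6.625% the monthly rate is 0.0055208, so the payment is 64,000 × 0.0055208 / (1 − 1.0055208^−240) = £481.89.
Monthly savings = £501.00 − £481.89 = £19.11.
Break-even = £960.00 / £19.11 = 50.24 → 51 months.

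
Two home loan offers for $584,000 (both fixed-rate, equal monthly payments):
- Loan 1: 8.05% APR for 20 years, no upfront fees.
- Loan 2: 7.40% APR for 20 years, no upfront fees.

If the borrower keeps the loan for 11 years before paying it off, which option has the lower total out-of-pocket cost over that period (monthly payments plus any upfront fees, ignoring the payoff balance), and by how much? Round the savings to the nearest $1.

Loan 2 by $30,885

Loan 1: at 8.05% the monthly rate is 0.0067083, so the payment is 584,000 × 0.0067083 / (1 − 1.0067083^−240) = $4,903.00.
Loan 2: monthly rate = 7.4%/12 = 0.0061667; payment = 584,000 × 0.0061667 / (1 − (1+0.0061667)^−240) = $4,669.02.
Over 132 months: Loan 1 costs 132 × $4,903.00 = $647,196.00; Loan 2 costs 132 × $4,669.02 = $616,310.64.
Loan 2 is cheaper by $647,196.00 − $616,310.64 = $30,885.36.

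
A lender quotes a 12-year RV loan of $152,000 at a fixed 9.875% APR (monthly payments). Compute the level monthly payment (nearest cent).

$1,805.56

Monthly rate = 9.875%/12 = 0.0082292; payment = 152,000 × 0.0082292 / (1 − (1+0.0082292)^−144) = $1,805.56.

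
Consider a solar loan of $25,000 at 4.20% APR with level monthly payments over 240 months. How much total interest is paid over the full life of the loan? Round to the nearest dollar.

Monthly rate = 4.2%/12 = 0.0035000; payment = 25,000 × 0.0035000 / (1 − (1+0.0035000)^−240) = $154.14.
Total paid = 240 × $154.14 = $36,993.60; interest = $36,993.60 − $25,000 = $11,993.60.

$11,994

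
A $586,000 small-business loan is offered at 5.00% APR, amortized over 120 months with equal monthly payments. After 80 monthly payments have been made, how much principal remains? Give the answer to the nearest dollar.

With monthly rate i = 5%/12 = 0.0041667, the balance after k of n payments is P · [(1+i)^n − (1+i)^k] / [(1+i)^n − 1].
(1+0.0041667)^120 = 1.64700950 and (1+0.0041667)^80 = 1.39464627, so the balance is 586,000 × (1.64700950 − 1.39464627) / (1.64700950 − 1) = $228,566.74.

$228,567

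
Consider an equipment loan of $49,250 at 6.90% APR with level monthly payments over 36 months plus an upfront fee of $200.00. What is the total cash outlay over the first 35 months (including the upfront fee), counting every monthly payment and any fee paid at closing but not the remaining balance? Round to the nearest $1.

$53,346

Monthly rate = 6.9%/12 = 0.0057500; payment = 49,250 × 0.0057500 / (1 − (1+0.0057500)^−36) = $1,518.45.
Total outlay = 35 × $1,518.45 + $200.00 = $53,345.75.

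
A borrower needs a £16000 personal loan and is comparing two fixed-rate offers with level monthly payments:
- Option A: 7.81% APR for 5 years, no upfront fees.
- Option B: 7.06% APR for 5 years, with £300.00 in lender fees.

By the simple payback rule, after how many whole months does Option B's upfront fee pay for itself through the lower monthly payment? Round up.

Option A: monthly rate = 7.81%/12 = 0.0065083; payment = 16,000 × 0.0065083 / (1 − (1+0.0065083)^−60) = £322.97.
Option B: at 7.06% the monthly rate is 0.0058833, so the payment is 16,000 × 0.0058833 / (1 − 1.0058833^−60) = £317.27.
Monthly savings = £322.97 − £317.27 = £5.70.
Break-even = £300.00 / £5.70 = 52.63 → 53 months.

53 months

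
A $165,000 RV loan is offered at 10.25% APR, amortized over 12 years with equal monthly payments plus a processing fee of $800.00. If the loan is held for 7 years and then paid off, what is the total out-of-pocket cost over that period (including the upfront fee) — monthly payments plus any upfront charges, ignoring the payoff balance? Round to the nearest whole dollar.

$168,446

At 10.25% the monthly rate is 0.0085417, so the payment is 165,000 × 0.0085417 / (1 − 1.0085417^−144) = $1,995.78.
Total outlay = 84 × $1,995.78 + $800.00 = $168,445.52.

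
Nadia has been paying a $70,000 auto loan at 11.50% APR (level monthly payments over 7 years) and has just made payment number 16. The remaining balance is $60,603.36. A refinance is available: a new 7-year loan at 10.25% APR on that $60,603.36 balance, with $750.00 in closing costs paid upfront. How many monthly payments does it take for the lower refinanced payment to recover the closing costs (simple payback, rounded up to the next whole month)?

4 months

Current payment = 70,000 × 11.5%/12 / (1 − (1+0.0095833)^−84) = $1,217.05.
Refinanced payment = 60,603.36 × 0.0085417 / (1 − (1+0.0085417)^−84) = $1,013.93.
Monthly savings = $1,217.05 − $1,013.93 = $203.12.
Break-even = $750.00 / $203.12 = 3.69 → 4 months.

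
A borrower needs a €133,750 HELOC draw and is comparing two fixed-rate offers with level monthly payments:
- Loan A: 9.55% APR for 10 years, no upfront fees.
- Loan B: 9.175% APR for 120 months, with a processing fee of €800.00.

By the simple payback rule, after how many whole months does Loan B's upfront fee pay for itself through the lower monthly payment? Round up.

Loan A: at 9.55% the monthly rate is 0.0079583, so the payment is 133,750 × 0.0079583 / (1 − 1.0079583^−120) = €1,734.36.
Loan B: at 9.175% the monthly rate is 0.0076458, so the payment is 133,750 × 0.0076458 / (1 − 1.0076458^−120) = €1,706.98.
Monthly savings = €1,734.36 − €1,706.98 = €27.38.
Break-even = €800.00 / €27.38 = 29.22 → 30 months.

30 months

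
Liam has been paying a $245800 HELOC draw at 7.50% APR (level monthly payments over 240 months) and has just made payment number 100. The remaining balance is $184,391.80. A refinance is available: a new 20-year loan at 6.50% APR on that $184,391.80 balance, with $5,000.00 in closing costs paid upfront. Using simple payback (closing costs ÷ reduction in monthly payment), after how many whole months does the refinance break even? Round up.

Current payment = 245,800 × 7.5%/12 / (1 − (1+0.0062500)^−240) = $1,980.15.
Refinanced payment = 184,391.80 × 0.0054167 / (1 − (1+0.0054167)^−240) = $1,374.78.
Monthly savings = $1,980.15 − $1,374.78 = $605.37.
Break-even = $5,000.00 / $605.37 = 8.26 → 9 months.

9 months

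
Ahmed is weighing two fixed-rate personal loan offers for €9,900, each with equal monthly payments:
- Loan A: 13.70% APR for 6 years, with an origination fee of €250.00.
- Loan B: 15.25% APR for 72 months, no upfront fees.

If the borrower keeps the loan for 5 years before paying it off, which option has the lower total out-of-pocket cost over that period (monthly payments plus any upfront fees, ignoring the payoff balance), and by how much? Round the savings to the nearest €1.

Loan A by €246

Loan A: at 13.70% the monthly rate is 0.0114167, so the payment is 9,900 × 0.0114167 / (1 − 1.0114167^−72) = €202.41.
Loan B: at 15.25% the monthly rate is 0.0127083, so the payment is 9,900 × 0.0127083 / (1 − 1.0127083^−72) = €210.68.
Over 60 months: Loan A costs 60 × €202.41 + €250.00 = €12,394.60; Loan B costs 60 × €210.68 = €12,640.80.
Loan A is cheaper by €12,640.80 − €12,394.60 = €246.20.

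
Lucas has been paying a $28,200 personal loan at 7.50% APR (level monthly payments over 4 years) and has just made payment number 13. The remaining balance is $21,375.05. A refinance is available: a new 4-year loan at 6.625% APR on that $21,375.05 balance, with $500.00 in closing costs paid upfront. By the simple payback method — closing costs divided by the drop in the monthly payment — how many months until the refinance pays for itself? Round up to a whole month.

3 months

Current payment = 28,200 × 7.5%/12 / (1 − (1+0.0062500)^−48) = $681.85.
Refinanced payment = 21,375.05 × 0.0055208 / (1 − (1+0.0055208)^−48) = $508.14.
Monthly savings = $681.85 − $508.14 = $173.71.
Break-even = $500.00 / $173.71 = 2.88 → 3 months.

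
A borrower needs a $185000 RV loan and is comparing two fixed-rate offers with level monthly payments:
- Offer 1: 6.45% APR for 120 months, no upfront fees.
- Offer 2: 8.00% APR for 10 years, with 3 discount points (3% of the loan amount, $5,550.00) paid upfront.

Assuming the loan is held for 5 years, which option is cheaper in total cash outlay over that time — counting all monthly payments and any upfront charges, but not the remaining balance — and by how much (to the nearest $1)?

Offer 1 by $14,468

Offer 1: monthly rate = 6.45%/12 = 0.0053750; payment = 185,000 × 0.0053750 / (1 − (1+0.0053750)^−120) = $2,095.93.
Offer 2: at 8.00% the monthly rate is 0.0066667, so the payment is 185,000 × 0.0066667 / (1 − 1.0066667^−120) = $2,244.56.
Over 60 months: Offer 1 costs 60 × $2,095.93 = $125,755.80; Offer 2 costs 60 × $2,244.56 + $5,550.00 = $140,223.60.
Offer 1 is cheaper by $140,223.60 − $125,755.80 = $14,467.80.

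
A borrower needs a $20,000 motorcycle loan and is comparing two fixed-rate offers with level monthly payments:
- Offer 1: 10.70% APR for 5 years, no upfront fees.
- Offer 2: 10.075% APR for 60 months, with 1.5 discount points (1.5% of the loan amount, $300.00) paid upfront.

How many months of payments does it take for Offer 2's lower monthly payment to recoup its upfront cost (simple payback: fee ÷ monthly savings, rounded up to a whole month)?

49 months

Offer 1: monthly rate = 10.7%/12 = 0.0089167; payment = 20,000 × 0.0089167 / (1 − (1+0.0089167)^−60) = $431.86.
Offer 2: monthly rate = 10.075%/12 = 0.0083958; payment = 20,000 × 0.0083958 / (1 − (1+0.0083958)^−60) = $425.68.
Monthly savings = $431.86 − $425.68 = $6.18.
Break-even = $300.00 / $6.18 = 48.54 → 49 months.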